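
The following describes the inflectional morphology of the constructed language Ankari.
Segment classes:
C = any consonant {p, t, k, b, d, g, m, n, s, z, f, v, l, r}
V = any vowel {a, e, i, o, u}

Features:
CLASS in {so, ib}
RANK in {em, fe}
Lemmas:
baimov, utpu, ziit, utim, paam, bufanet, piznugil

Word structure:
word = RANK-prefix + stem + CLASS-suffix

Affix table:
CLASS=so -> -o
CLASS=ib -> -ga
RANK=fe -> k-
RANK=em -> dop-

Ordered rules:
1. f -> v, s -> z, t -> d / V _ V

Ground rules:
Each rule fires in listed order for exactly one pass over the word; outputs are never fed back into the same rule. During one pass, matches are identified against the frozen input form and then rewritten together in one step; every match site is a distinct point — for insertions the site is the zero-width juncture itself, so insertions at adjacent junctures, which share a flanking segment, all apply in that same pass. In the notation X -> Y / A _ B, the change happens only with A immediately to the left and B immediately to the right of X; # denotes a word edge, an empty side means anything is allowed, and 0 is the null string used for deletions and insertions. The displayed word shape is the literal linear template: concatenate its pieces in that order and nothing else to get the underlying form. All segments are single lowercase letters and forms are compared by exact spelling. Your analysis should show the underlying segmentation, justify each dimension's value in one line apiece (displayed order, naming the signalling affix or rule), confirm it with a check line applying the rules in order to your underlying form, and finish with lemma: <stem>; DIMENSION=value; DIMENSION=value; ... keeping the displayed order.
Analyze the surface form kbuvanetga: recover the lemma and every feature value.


underlying: k-bufanet-ga
CLASS=ib - signalled by the affix -ga
RANK=fe - signalled by the affix k-
check: kbufanetga -> kbuvanetga
lemma: bufanet; CLASS=ib; RANK=fe


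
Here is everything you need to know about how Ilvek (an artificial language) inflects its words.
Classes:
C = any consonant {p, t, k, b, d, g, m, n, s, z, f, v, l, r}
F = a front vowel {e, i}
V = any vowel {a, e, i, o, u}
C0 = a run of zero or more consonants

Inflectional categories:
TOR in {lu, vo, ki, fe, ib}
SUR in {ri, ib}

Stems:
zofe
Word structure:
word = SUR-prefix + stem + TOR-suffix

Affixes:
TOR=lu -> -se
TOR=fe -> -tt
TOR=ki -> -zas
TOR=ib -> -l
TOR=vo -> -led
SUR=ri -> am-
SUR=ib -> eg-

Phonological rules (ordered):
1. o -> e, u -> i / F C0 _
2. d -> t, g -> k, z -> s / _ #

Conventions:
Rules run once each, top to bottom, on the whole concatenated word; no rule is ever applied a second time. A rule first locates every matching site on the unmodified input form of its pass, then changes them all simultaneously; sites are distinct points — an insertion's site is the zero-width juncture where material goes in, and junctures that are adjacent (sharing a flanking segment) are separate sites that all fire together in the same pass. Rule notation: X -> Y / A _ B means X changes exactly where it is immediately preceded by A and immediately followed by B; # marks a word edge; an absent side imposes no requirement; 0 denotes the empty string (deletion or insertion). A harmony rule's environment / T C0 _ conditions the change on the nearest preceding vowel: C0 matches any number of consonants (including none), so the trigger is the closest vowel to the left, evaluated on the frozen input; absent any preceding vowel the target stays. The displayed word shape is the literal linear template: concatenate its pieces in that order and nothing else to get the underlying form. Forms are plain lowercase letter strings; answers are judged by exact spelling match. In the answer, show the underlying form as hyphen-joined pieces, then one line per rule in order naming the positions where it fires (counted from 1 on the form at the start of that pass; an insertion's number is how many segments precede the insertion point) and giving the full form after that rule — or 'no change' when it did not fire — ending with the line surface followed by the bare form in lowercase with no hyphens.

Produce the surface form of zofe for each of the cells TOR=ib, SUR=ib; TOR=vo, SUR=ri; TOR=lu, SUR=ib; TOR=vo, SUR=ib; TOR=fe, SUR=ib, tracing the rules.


cell TOR=ib, SUR=ib:
underlying: eg-zofe-l
1. o -> e, u -> i / F C0 _: fires at position(s) 4: egzefel
2. d -> t, g -> k, z -> s / _ #: no change
surface: egzefel

cell TOR=vo, SUR=ri:
underlying: am-zofe-led
1. o -> e, u -> i / F C0 _: no change
2. d -> t, g -> k, z -> s / _ #: fires at position(s) 9: amzofelet
surface: amzofelet

cell TOR=lu, SUR=ib:
underlying: eg-zofe-se
1. o -> e, u -> i / F C0 _: fires at position(s) 4: egzefese
2. d -> t, g -> k, z -> s / _ #: no change
surface: egzefese

cell TOR=vo, SUR=ib:
underlying: eg-zofe-led
1. o -> e, u -> i / F C0 _: fires at position(s) 4: egzefeled
2. d -> t, g -> k, z -> s / _ #: fires at position(s) 9: egzefelet
surface: egzefelet

cell TOR=fe, SUR=ib:
underlying: eg-zofe-tt
1. o -> e, u -> i / F C0 _: fires at position(s) 4: egzefett
2. d -> t, g -> k, z -> s / _ #: no change
surface: egzefett


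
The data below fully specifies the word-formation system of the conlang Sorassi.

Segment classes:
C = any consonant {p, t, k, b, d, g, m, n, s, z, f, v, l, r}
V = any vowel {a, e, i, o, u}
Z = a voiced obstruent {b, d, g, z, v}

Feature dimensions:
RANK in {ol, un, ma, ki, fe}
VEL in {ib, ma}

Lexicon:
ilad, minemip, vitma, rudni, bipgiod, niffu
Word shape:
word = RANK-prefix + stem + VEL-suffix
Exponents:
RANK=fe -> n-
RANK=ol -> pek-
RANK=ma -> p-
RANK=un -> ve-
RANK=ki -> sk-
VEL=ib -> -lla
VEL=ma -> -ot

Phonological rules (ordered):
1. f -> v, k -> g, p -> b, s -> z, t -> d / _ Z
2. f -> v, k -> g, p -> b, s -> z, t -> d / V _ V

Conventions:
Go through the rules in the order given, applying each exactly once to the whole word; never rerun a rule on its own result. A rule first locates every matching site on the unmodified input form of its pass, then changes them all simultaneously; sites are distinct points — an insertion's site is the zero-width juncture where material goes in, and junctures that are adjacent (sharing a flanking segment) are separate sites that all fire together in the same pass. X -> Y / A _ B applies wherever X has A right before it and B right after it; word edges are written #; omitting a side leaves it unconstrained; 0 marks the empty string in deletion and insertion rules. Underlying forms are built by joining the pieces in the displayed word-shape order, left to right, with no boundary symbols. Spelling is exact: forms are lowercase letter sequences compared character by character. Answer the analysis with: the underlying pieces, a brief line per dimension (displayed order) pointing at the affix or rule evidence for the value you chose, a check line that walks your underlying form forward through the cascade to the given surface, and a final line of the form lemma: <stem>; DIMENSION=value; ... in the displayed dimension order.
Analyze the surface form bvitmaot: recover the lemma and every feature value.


underlying: p-vitma-ot
RANK=ma - signalled by the affix p-
VEL=ma - signalled by the affix -ot
check: pvitmaot -> bvitmaot -> bvitmaot
lemma: vitma; RANK=ma; VEL=ma


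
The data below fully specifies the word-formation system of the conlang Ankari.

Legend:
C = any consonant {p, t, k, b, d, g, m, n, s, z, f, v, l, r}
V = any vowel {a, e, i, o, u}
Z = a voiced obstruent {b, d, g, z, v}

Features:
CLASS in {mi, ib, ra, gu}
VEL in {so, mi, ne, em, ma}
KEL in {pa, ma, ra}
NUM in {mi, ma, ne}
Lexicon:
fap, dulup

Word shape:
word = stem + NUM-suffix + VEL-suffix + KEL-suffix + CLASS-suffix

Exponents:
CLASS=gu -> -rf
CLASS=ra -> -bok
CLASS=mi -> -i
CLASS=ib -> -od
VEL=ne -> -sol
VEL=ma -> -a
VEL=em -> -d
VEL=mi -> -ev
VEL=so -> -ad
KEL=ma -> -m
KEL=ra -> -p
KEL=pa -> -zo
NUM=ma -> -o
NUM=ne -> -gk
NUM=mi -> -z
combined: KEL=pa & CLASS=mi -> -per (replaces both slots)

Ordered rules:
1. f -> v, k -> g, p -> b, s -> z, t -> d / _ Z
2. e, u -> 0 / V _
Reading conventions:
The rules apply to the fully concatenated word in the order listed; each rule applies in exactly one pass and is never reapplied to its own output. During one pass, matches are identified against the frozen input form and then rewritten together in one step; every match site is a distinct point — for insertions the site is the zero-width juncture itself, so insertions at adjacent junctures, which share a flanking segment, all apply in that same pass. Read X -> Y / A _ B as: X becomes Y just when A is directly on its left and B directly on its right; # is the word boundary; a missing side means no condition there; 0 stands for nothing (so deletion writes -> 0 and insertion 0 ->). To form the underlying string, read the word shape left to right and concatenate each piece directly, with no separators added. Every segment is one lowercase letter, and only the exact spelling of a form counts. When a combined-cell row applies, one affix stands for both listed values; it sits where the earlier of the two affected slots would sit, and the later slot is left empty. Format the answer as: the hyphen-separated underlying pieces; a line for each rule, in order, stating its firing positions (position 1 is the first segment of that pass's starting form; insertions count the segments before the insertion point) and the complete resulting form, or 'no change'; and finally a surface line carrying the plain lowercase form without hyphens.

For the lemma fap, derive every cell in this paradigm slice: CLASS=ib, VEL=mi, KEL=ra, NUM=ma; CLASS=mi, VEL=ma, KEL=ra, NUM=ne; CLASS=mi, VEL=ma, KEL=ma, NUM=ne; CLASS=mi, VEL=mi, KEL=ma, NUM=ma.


cell CLASS=ib, VEL=mi, KEL=ra, NUM=ma:
underlying: fap-o-ev-p-od
1. f -> v, k -> g, p -> b, s -> z, t -> d / _ Z: no change
2. e, u -> 0 / V _: fires at position(s) 5: fapovpod
surface: fapovpod

cell CLASS=mi, VEL=ma, KEL=ra, NUM=ne:
underlying: fap-gk-a-p-i
1. f -> v, k -> g, p -> b, s -> z, t -> d / _ Z: fires at position(s) 3: fabgkapi
2. e, u -> 0 / V _: no change
surface: fabgkapi

cell CLASS=mi, VEL=ma, KEL=ma, NUM=ne:
underlying: fap-gk-a-m-i
1. f -> v, k -> g, p -> b, s -> z, t -> d / _ Z: fires at position(s) 3: fabgkami
2. e, u -> 0 / V _: no change
surface: fabgkami

cell CLASS=mi, VEL=mi, KEL=ma, NUM=ma:
underlying: fap-o-ev-m-i
1. f -> v, k -> g, p -> b, s -> z, t -> d / _ Z: no change
2. e, u -> 0 / V _: fires at position(s) 5: fapovmi
surface: fapovmi


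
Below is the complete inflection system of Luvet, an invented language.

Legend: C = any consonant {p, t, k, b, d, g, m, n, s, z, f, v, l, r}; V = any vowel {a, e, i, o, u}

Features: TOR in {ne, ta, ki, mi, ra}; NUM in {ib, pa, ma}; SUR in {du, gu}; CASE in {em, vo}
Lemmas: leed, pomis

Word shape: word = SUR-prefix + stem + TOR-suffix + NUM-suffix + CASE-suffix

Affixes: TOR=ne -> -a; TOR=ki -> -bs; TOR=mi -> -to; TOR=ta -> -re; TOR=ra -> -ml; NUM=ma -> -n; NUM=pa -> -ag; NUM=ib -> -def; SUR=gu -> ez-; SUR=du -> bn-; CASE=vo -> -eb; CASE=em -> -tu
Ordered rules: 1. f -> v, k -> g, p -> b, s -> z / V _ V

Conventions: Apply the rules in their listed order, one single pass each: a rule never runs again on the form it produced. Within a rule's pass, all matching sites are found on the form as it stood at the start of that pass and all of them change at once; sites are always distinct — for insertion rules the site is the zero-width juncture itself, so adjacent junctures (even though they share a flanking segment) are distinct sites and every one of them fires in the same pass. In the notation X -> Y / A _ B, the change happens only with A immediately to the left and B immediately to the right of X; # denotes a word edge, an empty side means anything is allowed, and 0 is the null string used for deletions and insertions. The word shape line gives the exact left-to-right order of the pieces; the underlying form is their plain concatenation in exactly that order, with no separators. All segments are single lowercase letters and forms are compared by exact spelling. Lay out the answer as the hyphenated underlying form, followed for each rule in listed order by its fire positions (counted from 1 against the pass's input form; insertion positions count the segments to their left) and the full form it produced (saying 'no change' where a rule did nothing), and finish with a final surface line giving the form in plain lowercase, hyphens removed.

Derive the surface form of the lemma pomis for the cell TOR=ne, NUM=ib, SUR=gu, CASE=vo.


underlying: ez-pomis-a-def-eb
1. f -> v, k -> g, p -> b, s -> z / V _ V: fires at position(s) 7, 11: ezpomizadeveb
surface: ezpomizadeveb


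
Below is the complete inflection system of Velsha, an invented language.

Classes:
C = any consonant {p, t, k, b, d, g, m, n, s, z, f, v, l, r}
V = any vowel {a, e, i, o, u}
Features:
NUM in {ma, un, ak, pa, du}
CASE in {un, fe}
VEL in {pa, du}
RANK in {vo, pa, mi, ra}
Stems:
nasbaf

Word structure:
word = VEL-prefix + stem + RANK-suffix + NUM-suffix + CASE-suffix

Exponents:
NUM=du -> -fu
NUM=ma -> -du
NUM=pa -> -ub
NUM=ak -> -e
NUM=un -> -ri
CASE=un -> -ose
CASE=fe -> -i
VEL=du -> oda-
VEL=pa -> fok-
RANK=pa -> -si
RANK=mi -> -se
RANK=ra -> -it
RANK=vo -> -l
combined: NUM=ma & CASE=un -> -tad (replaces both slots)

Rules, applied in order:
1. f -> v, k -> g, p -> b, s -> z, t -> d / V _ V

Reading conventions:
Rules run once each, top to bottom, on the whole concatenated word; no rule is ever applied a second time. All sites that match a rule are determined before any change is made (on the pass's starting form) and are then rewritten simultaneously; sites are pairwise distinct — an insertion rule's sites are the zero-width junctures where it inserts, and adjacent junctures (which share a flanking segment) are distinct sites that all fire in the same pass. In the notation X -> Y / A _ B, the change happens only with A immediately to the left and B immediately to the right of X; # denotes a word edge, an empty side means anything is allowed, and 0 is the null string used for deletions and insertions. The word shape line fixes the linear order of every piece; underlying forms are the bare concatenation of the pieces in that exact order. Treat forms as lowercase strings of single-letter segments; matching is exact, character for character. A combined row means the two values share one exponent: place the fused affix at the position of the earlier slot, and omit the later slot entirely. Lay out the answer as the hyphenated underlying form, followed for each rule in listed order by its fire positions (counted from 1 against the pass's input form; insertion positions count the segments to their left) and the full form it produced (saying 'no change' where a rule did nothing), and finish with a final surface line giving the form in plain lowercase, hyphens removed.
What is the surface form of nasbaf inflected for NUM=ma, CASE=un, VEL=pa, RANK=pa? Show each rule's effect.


underlying: fok-nasbaf-si-tad
1. f -> v, k -> g, p -> b, s -> z, t -> d / V _ V: fires at position(s) 12: foknasbafsidad
surface: foknasbafsidad


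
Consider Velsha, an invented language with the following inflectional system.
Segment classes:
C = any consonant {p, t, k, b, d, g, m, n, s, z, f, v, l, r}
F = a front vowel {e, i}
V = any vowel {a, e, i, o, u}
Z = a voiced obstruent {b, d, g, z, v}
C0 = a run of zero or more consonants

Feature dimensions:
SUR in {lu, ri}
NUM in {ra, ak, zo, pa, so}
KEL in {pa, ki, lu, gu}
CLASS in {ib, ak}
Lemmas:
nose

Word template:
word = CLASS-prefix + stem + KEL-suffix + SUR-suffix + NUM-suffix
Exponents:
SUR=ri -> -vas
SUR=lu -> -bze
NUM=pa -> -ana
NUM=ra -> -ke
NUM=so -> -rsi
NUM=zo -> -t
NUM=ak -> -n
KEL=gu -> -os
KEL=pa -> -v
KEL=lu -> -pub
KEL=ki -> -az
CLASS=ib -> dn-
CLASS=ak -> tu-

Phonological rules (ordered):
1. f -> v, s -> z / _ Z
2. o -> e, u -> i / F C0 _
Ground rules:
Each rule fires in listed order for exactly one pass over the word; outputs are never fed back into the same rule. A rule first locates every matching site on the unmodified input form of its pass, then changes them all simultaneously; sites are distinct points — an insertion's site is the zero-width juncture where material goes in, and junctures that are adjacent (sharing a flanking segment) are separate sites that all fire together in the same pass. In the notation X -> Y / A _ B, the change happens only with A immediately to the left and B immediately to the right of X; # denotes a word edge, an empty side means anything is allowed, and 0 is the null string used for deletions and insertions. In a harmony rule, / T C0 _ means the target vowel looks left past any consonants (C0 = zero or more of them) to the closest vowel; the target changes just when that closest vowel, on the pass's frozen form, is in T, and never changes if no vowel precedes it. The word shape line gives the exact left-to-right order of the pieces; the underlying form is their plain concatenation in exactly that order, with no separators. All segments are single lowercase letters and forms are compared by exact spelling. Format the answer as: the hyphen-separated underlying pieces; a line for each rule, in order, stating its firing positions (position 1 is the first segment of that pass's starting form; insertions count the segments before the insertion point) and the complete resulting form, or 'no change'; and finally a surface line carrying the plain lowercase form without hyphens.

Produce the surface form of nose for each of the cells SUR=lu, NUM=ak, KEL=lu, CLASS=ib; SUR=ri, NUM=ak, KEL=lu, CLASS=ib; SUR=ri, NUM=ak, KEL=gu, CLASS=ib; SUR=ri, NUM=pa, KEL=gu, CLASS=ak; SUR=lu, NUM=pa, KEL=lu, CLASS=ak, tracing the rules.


cell SUR=lu, NUM=ak, KEL=lu, CLASS=ib:
underlying: dn-nose-pub-bze-n
1. f -> v, s -> z / _ Z: no change
2. o -> e, u -> i / F C0 _: fires at position(s) 8: dnnosepibbzen
surface: dnnosepibbzen

cell SUR=ri, NUM=ak, KEL=lu, CLASS=ib:
underlying: dn-nose-pub-vas-n
1. f -> v, s -> z / _ Z: no change
2. o -> e, u -> i / F C0 _: fires at position(s) 8: dnnosepibvasn
surface: dnnosepibvasn

cell SUR=ri, NUM=ak, KEL=gu, CLASS=ib:
underlying: dn-nose-os-vas-n
1. f -> v, s -> z / _ Z: fires at position(s) 8: dnnoseozvasn
2. o -> e, u -> i / F C0 _: fires at position(s) 7: dnnoseezvasn
surface: dnnoseezvasn

cell SUR=ri, NUM=pa, KEL=gu, CLASS=ak:
underlying: tu-nose-os-vas-ana
1. f -> v, s -> z / _ Z: fires at position(s) 8: tunoseozvasana
2. o -> e, u -> i / F C0 _: fires at position(s) 7: tunoseezvasana
surface: tunoseezvasana

cell SUR=lu, NUM=pa, KEL=lu, CLASS=ak:
underlying: tu-nose-pub-bze-ana
1. f -> v, s -> z / _ Z: no change
2. o -> e, u -> i / F C0 _: fires at position(s) 8: tunosepibbzeana
surface: tunosepibbzeana


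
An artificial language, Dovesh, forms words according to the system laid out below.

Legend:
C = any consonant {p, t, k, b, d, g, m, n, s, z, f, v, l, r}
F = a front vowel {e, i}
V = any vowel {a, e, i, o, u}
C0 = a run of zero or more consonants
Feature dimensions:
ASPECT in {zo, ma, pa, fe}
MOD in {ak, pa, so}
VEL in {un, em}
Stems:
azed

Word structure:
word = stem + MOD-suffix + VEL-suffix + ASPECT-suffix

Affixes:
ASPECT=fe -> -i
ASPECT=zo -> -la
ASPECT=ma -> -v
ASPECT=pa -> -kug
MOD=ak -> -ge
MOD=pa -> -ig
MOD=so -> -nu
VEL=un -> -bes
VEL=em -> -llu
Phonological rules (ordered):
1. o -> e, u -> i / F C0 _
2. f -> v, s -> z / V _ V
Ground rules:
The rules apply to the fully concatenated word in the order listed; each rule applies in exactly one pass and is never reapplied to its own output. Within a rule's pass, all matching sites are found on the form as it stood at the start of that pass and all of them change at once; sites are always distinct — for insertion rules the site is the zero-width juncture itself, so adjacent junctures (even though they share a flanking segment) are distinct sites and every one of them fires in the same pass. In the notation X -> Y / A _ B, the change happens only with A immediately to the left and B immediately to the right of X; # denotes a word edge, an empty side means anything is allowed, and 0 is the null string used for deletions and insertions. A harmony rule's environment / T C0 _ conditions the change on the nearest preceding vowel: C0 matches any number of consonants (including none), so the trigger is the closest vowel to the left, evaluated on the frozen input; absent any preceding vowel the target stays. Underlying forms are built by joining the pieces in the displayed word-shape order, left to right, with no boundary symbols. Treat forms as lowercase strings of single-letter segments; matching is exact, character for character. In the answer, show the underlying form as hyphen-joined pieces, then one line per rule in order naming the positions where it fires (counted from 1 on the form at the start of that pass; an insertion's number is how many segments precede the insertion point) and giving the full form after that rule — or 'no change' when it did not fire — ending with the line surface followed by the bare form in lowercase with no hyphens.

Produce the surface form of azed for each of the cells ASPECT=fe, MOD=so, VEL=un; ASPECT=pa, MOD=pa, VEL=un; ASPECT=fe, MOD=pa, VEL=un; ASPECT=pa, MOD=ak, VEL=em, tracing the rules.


cell ASPECT=fe, MOD=so, VEL=un:
underlying: azed-nu-bes-i
1. o -> e, u -> i / F C0 _: fires at position(s) 6: azednibesi
2. f -> v, s -> z / V _ V: fires at position(s) 9: azednibezi
surface: azednibezi

cell ASPECT=pa, MOD=pa, VEL=un:
underlying: azed-ig-bes-kug
1. o -> e, u -> i / F C0 _: fires at position(s) 11: azedigbeskig
2. f -> v, s -> z / V _ V: no change
surface: azedigbeskig

cell ASPECT=fe, MOD=pa, VEL=un:
underlying: azed-ig-bes-i
1. o -> e, u -> i / F C0 _: no change
2. f -> v, s -> z / V _ V: fires at position(s) 9: azedigbezi
surface: azedigbezi

cell ASPECT=pa, MOD=ak, VEL=em:
underlying: azed-ge-llu-kug
1. o -> e, u -> i / F C0 _: fires at position(s) 9: azedgellikug
2. f -> v, s -> z / V _ V: no change
surface: azedgellikug


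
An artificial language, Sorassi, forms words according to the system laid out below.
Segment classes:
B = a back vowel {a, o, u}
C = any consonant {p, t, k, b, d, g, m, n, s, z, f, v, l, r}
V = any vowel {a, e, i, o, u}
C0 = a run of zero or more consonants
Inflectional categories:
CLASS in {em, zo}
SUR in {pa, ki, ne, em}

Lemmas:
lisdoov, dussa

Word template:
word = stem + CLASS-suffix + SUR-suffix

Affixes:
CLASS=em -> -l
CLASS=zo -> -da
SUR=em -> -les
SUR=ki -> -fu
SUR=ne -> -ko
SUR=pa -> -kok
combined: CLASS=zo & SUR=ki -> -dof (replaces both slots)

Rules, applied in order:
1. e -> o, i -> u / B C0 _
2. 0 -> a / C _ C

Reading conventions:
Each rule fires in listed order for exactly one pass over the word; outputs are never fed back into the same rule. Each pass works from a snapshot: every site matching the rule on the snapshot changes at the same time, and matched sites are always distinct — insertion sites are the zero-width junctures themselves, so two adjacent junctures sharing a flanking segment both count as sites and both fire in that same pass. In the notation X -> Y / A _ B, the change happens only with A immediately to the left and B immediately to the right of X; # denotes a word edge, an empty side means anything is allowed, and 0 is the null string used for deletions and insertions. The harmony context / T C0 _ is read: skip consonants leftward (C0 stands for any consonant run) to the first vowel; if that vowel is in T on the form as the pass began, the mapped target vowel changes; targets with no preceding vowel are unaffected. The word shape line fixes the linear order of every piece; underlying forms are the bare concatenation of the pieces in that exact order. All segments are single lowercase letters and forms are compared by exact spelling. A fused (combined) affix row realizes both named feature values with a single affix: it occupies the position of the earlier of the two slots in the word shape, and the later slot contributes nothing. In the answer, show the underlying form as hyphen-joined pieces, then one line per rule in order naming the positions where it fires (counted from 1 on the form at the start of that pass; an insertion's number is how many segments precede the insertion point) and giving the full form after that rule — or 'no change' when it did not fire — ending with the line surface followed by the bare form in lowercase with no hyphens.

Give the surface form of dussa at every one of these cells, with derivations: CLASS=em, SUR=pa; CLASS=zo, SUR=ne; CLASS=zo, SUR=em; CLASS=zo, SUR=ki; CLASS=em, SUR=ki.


cell CLASS=em, SUR=pa:
underlying: dussa-l-kok
1. e -> o, i -> u / B C0 _: no change
2. 0 -> a / C _ C: inserts after position(s) 3, 6: dusasalakok
surface: dusasalakok

cell CLASS=zo, SUR=ne:
underlying: dussa-da-ko
1. e -> o, i -> u / B C0 _: no change
2. 0 -> a / C _ C: inserts after position(s) 3: dusasadako
surface: dusasadako

cell CLASS=zo, SUR=em:
underlying: dussa-da-les
1. e -> o, i -> u / B C0 _: fires at position(s) 9: dussadalos
2. 0 -> a / C _ C: inserts after position(s) 3: dusasadalos
surface: dusasadalos

cell CLASS=zo, SUR=ki:
underlying: dussa-dof
1. e -> o, i -> u / B C0 _: no change
2. 0 -> a / C _ C: inserts after position(s) 3: dusasadof
surface: dusasadof

cell CLASS=em, SUR=ki:
underlying: dussa-l-fu
1. e -> o, i -> u / B C0 _: no change
2. 0 -> a / C _ C: inserts after position(s) 3, 6: dusasalafu
surface: dusasalafu


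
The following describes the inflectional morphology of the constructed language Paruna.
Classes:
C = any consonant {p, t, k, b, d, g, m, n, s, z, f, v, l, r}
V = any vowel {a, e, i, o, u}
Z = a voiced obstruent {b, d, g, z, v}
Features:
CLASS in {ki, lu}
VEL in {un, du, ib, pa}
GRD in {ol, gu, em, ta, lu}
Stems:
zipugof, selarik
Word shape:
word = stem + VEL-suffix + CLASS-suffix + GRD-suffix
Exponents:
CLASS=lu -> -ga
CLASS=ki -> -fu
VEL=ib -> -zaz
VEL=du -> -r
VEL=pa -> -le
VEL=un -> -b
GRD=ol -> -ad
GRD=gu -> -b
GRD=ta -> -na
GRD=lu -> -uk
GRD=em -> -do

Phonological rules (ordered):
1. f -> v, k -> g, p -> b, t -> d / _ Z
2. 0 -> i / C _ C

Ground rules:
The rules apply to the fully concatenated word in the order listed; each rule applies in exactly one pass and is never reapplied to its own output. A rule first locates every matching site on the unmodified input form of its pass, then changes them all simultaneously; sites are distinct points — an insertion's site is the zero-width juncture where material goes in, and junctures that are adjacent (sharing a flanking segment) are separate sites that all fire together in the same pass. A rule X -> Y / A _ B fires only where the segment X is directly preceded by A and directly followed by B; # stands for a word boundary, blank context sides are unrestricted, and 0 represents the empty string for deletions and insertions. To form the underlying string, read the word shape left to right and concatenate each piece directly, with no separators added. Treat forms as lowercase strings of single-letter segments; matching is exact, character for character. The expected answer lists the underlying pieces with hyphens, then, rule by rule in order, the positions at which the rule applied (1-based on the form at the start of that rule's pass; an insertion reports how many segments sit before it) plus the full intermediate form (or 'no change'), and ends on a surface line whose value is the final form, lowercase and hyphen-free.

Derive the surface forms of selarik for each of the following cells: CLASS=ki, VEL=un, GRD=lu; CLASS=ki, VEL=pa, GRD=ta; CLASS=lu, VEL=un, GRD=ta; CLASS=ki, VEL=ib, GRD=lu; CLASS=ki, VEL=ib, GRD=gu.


cell CLASS=ki, VEL=un, GRD=lu:
underlying: selarik-b-fu-uk
1. f -> v, k -> g, p -> b, t -> d / _ Z: fires at position(s) 7: selarigbfuuk
2. 0 -> i / C _ C: inserts after position(s) 7, 8: selarigibifuuk
surface: selarigibifuuk

cell CLASS=ki, VEL=pa, GRD=ta:
underlying: selarik-le-fu-na
1. f -> v, k -> g, p -> b, t -> d / _ Z: no change
2. 0 -> i / C _ C: inserts after position(s) 7: selarikilefuna
surface: selarikilefuna

cell CLASS=lu, VEL=un, GRD=ta:
underlying: selarik-b-ga-na
1. f -> v, k -> g, p -> b, t -> d / _ Z: fires at position(s) 7: selarigbgana
2. 0 -> i / C _ C: inserts after position(s) 7, 8: selarigibigana
surface: selarigibigana

cell CLASS=ki, VEL=ib, GRD=lu:
underlying: selarik-zaz-fu-uk
1. f -> v, k -> g, p -> b, t -> d / _ Z: fires at position(s) 7: selarigzazfuuk
2. 0 -> i / C _ C: inserts after position(s) 7, 10: selarigizazifuuk
surface: selarigizazifuuk

cell CLASS=ki, VEL=ib, GRD=gu:
underlying: selarik-zaz-fu-b
1. f -> v, k -> g, p -> b, t -> d / _ Z: fires at position(s) 7: selarigzazfub
2. 0 -> i / C _ C: inserts after position(s) 7, 10: selarigizazifub
surface: selarigizazifub


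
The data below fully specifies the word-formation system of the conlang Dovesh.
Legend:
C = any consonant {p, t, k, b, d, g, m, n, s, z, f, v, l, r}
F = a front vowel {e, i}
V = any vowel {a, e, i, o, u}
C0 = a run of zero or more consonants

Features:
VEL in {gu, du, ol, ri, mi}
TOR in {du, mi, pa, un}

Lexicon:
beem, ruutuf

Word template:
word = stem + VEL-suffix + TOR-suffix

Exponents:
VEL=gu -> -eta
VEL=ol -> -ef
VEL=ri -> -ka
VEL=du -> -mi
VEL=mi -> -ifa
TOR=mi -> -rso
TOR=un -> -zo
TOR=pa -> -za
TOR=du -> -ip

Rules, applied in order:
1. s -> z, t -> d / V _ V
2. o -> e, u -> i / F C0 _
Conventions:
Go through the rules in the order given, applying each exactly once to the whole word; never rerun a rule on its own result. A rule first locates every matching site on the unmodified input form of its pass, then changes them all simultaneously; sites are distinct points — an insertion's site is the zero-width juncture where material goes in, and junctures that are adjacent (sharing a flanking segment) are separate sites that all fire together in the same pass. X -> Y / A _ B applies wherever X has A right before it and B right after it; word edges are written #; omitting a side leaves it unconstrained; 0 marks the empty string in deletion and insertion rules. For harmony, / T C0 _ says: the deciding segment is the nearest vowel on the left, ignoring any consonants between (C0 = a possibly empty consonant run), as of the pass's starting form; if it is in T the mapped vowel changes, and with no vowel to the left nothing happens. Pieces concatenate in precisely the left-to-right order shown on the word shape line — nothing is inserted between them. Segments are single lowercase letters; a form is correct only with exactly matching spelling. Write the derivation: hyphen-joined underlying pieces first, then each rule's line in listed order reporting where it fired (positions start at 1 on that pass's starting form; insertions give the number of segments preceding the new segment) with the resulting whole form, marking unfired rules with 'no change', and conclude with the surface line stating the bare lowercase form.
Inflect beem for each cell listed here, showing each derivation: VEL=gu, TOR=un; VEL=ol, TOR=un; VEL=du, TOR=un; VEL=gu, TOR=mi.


cell VEL=gu, TOR=un:
underlying: beem-eta-zo
1. s -> z, t -> d / V _ V: fires at position(s) 6: beemedazo
2. o -> e, u -> i / F C0 _: no change
surface: beemedazo

cell VEL=ol, TOR=un:
underlying: beem-ef-zo
1. s -> z, t -> d / V _ V: no change
2. o -> e, u -> i / F C0 _: fires at position(s) 8: beemefze
surface: beemefze

cell VEL=du, TOR=un:
underlying: beem-mi-zo
1. s -> z, t -> d / V _ V: no change
2. o -> e, u -> i / F C0 _: fires at position(s) 8: beemmize
surface: beemmize

cell VEL=gu, TOR=mi:
underlying: beem-eta-rso
1. s -> z, t -> d / V _ V: fires at position(s) 6: beemedarso
2. o -> e, u -> i / F C0 _: no change
surface: beemedarso


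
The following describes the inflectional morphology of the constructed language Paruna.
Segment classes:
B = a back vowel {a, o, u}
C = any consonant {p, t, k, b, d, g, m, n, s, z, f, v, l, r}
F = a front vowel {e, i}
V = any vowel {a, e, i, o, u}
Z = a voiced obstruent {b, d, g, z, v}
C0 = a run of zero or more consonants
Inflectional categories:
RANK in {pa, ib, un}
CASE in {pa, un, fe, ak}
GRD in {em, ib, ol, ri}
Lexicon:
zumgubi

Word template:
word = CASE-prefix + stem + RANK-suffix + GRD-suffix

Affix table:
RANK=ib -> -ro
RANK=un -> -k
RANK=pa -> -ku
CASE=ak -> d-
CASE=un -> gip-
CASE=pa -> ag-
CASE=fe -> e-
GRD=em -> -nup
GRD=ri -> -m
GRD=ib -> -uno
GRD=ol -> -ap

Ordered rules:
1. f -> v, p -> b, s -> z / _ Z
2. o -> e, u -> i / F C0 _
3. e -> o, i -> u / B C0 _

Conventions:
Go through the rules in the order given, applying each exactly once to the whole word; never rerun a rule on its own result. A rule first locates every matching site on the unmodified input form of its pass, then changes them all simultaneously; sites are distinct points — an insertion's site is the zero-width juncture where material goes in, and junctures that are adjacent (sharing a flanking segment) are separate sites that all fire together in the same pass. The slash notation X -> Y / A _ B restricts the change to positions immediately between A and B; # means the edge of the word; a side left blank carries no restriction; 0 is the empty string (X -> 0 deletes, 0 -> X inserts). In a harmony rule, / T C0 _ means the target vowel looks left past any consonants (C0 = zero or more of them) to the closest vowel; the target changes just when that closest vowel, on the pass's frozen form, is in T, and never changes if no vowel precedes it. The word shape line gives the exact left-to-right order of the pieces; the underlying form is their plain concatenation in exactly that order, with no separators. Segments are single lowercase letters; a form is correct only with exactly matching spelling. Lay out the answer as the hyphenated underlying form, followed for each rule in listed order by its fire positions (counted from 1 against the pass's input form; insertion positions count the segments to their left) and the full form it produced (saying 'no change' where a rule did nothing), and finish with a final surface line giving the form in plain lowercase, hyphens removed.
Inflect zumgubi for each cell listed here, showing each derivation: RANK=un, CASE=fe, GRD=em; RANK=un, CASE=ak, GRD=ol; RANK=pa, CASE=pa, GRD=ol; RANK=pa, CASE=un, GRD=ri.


cell RANK=un, CASE=fe, GRD=em:
underlying: e-zumgubi-k-nup
1. f -> v, p -> b, s -> z / _ Z: no change
2. o -> e, u -> i / F C0 _: fires at position(s) 3, 11: ezimgubiknip
3. e -> o, i -> u / B C0 _: fires at position(s) 8: ezimgubuknip
surface: ezimgubuknip

cell RANK=un, CASE=ak, GRD=ol:
underlying: d-zumgubi-k-ap
1. f -> v, p -> b, s -> z / _ Z: no change
2. o -> e, u -> i / F C0 _: no change
3. e -> o, i -> u / B C0 _: fires at position(s) 8: dzumgubukap
surface: dzumgubukap

cell RANK=pa, CASE=pa, GRD=ol:
underlying: ag-zumgubi-ku-ap
1. f -> v, p -> b, s -> z / _ Z: no change
2. o -> e, u -> i / F C0 _: fires at position(s) 11: agzumgubikiap
3. e -> o, i -> u / B C0 _: fires at position(s) 9: agzumgubukiap
surface: agzumgubukiap

cell RANK=pa, CASE=un, GRD=ri:
underlying: gip-zumgubi-ku-m
1. f -> v, p -> b, s -> z / _ Z: fires at position(s) 3: gibzumgubikum
2. o -> e, u -> i / F C0 _: fires at position(s) 5, 12: gibzimgubikim
3. e -> o, i -> u / B C0 _: fires at position(s) 10: gibzimgubukim
surface: gibzimgubukim


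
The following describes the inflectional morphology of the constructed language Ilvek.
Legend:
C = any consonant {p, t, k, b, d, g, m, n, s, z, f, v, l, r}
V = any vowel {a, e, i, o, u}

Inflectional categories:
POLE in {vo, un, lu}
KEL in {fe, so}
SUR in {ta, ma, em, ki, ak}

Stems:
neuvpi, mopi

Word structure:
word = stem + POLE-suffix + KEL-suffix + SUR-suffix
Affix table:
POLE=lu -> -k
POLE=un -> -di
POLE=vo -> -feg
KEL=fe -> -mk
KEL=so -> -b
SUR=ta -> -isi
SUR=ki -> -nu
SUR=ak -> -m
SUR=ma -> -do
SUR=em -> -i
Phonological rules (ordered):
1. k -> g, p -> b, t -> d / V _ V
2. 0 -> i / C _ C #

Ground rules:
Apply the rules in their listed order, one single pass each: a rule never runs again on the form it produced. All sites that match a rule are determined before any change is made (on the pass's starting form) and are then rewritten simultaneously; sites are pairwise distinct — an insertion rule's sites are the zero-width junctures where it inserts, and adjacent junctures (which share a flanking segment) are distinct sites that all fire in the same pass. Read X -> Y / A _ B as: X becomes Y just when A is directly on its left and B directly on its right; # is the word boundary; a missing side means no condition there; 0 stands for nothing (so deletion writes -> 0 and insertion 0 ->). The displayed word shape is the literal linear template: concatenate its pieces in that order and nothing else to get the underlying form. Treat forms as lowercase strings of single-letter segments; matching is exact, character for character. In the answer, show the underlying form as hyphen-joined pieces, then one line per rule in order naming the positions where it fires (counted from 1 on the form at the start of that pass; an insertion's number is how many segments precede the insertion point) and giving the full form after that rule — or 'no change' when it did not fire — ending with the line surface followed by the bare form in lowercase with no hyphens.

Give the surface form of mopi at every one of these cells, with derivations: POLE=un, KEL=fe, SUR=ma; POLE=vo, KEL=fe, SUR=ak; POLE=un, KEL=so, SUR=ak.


cell POLE=un, KEL=fe, SUR=ma:
underlying: mopi-di-mk-do
1. k -> g, p -> b, t -> d / V _ V: fires at position(s) 3: mobidimkdo
2. 0 -> i / C _ C #: no change
surface: mobidimkdo

cell POLE=vo, KEL=fe, SUR=ak:
underlying: mopi-feg-mk-m
1. k -> g, p -> b, t -> d / V _ V: fires at position(s) 3: mobifegmkm
2. 0 -> i / C _ C #: inserts after position(s) 9: mobifegmkim
surface: mobifegmkim

cell POLE=un, KEL=so, SUR=ak:
underlying: mopi-di-b-m
1. k -> g, p -> b, t -> d / V _ V: fires at position(s) 3: mobidibm
2. 0 -> i / C _ C #: inserts after position(s) 7: mobidibim
surface: mobidibim


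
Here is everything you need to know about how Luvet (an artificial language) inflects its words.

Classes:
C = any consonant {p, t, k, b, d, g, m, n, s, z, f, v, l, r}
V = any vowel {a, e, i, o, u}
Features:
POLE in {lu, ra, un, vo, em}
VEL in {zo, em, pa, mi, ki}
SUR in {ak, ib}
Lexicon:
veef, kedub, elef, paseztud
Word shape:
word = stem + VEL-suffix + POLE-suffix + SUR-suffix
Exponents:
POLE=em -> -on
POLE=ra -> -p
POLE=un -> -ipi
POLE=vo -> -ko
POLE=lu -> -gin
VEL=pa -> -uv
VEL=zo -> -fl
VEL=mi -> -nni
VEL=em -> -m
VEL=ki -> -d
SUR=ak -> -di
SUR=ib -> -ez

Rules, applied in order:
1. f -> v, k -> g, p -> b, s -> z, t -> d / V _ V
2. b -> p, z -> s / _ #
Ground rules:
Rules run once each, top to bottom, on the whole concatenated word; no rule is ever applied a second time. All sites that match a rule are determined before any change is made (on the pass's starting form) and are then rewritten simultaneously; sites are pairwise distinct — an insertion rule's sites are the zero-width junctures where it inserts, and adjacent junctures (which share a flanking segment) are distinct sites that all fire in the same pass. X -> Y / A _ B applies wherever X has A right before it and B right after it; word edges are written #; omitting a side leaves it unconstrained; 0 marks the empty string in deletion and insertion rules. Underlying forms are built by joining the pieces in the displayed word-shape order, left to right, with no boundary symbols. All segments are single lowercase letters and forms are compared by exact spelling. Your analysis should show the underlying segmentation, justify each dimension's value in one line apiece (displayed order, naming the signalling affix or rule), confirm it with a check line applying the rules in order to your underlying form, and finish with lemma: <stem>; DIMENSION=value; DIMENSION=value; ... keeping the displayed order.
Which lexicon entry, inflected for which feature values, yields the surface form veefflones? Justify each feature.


underlying: veef-fl-on-ez
POLE=em - signalled by the affix -on
VEL=zo - signalled by the affix -fl
SUR=ib - signalled by the affix -ez
check: veefflonez -> veefflonez -> veefflones
lemma: veef; POLE=em; VEL=zo; SUR=ib


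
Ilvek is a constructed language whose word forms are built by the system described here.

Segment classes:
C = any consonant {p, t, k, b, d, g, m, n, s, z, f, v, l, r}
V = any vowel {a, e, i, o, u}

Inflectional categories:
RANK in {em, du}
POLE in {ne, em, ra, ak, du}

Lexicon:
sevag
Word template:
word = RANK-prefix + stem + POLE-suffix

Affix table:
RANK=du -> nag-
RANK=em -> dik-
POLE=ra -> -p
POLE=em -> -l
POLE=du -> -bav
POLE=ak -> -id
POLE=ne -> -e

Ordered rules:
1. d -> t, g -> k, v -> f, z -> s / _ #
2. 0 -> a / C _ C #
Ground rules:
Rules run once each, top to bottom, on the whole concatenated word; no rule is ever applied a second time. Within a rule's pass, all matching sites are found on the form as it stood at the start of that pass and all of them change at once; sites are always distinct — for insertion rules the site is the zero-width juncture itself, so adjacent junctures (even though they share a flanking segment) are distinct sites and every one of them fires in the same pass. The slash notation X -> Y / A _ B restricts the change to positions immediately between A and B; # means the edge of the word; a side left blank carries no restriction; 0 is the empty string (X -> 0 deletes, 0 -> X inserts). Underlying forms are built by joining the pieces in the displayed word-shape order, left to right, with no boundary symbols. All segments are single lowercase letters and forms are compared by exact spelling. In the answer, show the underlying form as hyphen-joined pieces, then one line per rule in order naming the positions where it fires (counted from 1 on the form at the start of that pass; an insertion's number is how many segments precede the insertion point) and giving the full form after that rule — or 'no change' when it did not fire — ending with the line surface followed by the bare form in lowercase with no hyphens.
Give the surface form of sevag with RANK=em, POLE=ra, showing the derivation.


underlying: dik-sevag-p
1. d -> t, g -> k, v -> f, z -> s / _ #: no change
2. 0 -> a / C _ C #: inserts after position(s) 8: diksevagap
surface: diksevagap
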